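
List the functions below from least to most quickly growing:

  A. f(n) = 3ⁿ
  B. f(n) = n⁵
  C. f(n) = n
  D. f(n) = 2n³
C < D < B < A

Comparing growth rates:
C = n is O(n)
D = 2n³ is O(n³)
B = n⁵ is O(n⁵)
A = 3ⁿ is O(3ⁿ)

Therefore, the order from slowest to fastest is: C < D < B < A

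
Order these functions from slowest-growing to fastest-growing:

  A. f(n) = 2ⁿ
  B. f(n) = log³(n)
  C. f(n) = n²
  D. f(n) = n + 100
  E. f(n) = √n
B < E < D < C < A

Comparing growth rates:
B = log³(n) is O(log³ n)
E = √n is O(√n)
D = n + 100 is O(n)
C = n² is O(n²)
A = 2ⁿ is O(2ⁿ)

Therefore, the order from slowest to fastest is: B < E < D < C < A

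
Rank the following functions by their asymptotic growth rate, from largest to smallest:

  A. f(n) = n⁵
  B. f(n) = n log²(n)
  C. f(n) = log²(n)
A > B > C

Comparing growth rates:
A = n⁵ is O(n⁵)
B = n log²(n) is O(n log² n)
C = log²(n) is O(log² n)

Therefore, the order from fastest to slowest is: A > B > C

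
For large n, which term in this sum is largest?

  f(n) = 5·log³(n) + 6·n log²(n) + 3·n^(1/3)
6·n log²(n)

Looking at each term:
  - 5·log³(n) is O(log³ n)
  - 6·n log²(n) is O(n log² n)
  - 3·n^(1/3) is O(n^(1/3))

The term 6·n log²(n) (O(n log² n)) grows fastest and dominates all others.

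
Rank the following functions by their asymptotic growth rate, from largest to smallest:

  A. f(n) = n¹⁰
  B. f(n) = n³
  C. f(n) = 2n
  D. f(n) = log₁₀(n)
A > B > C > D

Comparing growth rates:
A = n¹⁰ is O(n¹⁰)
B = n³ is O(n³)
C = 2n is O(n)
D = log₁₀(n) is O(log n)

Therefore, the order from fastest to slowest is: A > B > C > D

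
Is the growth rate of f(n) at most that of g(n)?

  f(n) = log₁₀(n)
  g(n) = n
True

f(n) = log₁₀(n) is O(log n), and g(n) = n is O(n).
Since O(log n) ⊆ O(n) (f grows no faster than g), f(n) = O(g(n)) is true.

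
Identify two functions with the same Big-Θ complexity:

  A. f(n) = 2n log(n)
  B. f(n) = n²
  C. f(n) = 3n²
B and C

Examining each function:
  A. 2n log(n) is O(n log n)
  B. n² is O(n²)
  C. 3n² is O(n²)

Functions B and C both have the same complexity class.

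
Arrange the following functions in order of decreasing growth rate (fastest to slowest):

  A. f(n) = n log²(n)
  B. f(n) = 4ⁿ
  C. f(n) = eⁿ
B > C > A

Comparing growth rates:
B = 4ⁿ is O(4ⁿ)
C = eⁿ is O(eⁿ)
A = n log²(n) is O(n log² n)

Therefore, the order from fastest to slowest is: B > C > A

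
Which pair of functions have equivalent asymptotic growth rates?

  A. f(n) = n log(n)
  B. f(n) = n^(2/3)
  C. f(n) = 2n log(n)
A and C

Examining each function:
  A. n log(n) is O(n log n)
  B. n^(2/3) is O(n^(2/3))
  C. 2n log(n) is O(n log n)

Functions A and C both have the same complexity class.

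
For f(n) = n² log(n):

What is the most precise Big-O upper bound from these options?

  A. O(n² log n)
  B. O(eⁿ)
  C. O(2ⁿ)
A

f(n) = n² log(n) is O(n² log n).
All listed options are valid Big-O bounds (upper bounds),
but O(n² log n) is the tightest (smallest valid bound).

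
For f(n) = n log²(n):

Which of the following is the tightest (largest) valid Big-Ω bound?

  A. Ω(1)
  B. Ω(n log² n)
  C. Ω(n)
B

f(n) = n log²(n) is Ω(n log² n).
All listed options are valid Big-Ω bounds (lower bounds),
but Ω(n log² n) is the tightest (largest valid bound).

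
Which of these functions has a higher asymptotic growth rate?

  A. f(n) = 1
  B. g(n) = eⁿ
B

f(n) = 1 is O(1), while g(n) = eⁿ is O(eⁿ).
Since O(eⁿ) grows faster than O(1), g(n) dominates.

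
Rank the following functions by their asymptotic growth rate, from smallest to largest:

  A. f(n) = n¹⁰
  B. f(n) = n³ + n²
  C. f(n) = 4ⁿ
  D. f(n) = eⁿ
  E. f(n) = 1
E < B < A < D < C

Comparing growth rates:
E = 1 is O(1)
B = n³ + n² is O(n³)
A = n¹⁰ is O(n¹⁰)
D = eⁿ is O(eⁿ)
C = 4ⁿ is O(4ⁿ)

Therefore, the order from slowest to fastest is: E < B < A < D < C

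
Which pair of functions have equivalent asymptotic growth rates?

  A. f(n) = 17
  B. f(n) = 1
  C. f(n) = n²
A and B

Examining each function:
  A. 17 is O(1)
  B. 1 is O(1)
  C. n² is O(n²)

Functions A and B both have the same complexity class.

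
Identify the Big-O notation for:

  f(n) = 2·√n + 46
O(√n)

The dominant term in 2·√n + 46 is 2·√n, which is Θ(√n).
Lower-order terms (46) are asymptotically negligible.
Constants are absorbed, so the tightest bound is O(√n).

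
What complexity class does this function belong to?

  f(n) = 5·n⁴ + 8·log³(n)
O(n⁴)

The dominant term in 5·n⁴ + 8·log³(n) is 5·n⁴, which is Θ(n⁴).
Lower-order terms (8·log³(n)) are asymptotically negligible.
Constants are absorbed, so the tightest bound is O(n⁴).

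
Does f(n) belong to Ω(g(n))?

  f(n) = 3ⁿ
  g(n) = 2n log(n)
True

f(n) = 3ⁿ is O(3ⁿ), and g(n) = 2n log(n) is O(n log n).
Since O(3ⁿ) grows at least as fast as O(n log n), f(n) = Ω(g(n)) is true.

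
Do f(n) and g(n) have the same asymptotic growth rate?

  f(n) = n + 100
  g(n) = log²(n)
False

f(n) = n + 100 is O(n), and g(n) = log²(n) is O(log² n).
Since they have different growth rates, f(n) = Θ(g(n)) is false.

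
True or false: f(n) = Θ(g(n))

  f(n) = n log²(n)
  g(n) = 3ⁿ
False

f(n) = n log²(n) is O(n log² n), and g(n) = 3ⁿ is O(3ⁿ).
Since they have different growth rates, f(n) = Θ(g(n)) is false.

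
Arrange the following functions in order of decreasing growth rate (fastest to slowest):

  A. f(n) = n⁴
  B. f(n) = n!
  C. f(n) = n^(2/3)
B > A > C

Comparing growth rates:
B = n! is O(n!)
A = n⁴ is O(n⁴)
C = n^(2/3) is O(n^(2/3))

Therefore, the order from fastest to slowest is: B > A > C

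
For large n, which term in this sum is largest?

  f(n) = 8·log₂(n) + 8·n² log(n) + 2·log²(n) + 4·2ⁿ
4·2ⁿ

Looking at each term:
  - 8·log₂(n) is O(log n)
  - 8·n² log(n) is O(n² log n)
  - 2·log²(n) is O(log² n)
  - 4·2ⁿ is O(2ⁿ)

The term 4·2ⁿ (O(2ⁿ)) grows fastest and dominates all others.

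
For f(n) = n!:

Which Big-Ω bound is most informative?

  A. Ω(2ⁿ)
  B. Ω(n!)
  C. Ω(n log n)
B

f(n) = n! is Ω(n!).
All listed options are valid Big-Ω bounds (lower bounds),
but Ω(n!) is the tightest (largest valid bound).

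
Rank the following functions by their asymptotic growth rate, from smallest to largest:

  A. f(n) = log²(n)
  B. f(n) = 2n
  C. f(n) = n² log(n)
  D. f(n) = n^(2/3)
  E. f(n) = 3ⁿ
A < D < B < C < E

Comparing growth rates:
A = log²(n) is O(log² n)
D = n^(2/3) is O(n^(2/3))
B = 2n is O(n)
C = n² log(n) is O(n² log n)
E = 3ⁿ is O(3ⁿ)

Therefore, the order from slowest to fastest is: A < D < B < C < E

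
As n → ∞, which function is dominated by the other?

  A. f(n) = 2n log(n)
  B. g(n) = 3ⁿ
A

f(n) = 2n log(n) is O(n log n), while g(n) = 3ⁿ is O(3ⁿ).
Since O(n log n) grows slower than O(3ⁿ), f(n) is dominated.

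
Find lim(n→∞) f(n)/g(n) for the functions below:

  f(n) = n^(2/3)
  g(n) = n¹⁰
0

Since n^(2/3) (O(n^(2/3))) grows slower than n¹⁰ (O(n¹⁰)),
the ratio f(n)/g(n) → 0 as n → ∞.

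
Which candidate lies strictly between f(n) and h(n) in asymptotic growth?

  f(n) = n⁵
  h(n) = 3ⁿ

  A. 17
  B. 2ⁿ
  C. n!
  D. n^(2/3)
B

We need g(n) with n⁵ = o(g(n)) and g(n) = o(3ⁿ), i.e. O(n⁵) ≺ g ≺ O(3ⁿ).
Check each option:
  A. 17 — O(1) does not grow strictly faster than f(n)
  B. 2ⁿ — O(2ⁿ) is strictly between O(n⁵) and O(3ⁿ) ✓
  C. n! — O(n!) does not grow strictly slower than h(n)
  D. n^(2/3) — O(n^(2/3)) does not grow strictly faster than f(n)

Only option B (2ⁿ) lies strictly between.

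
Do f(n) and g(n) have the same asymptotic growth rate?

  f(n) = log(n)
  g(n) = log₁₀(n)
True

f(n) = log(n) and g(n) = log₁₀(n) are both O(log n).
Since they have the same asymptotic growth rate, f(n) = Θ(g(n)) is true.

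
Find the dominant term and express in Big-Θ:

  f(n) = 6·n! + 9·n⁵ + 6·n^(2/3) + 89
Θ(n!)

Order the terms by growth rate: 89 ≺ 6·n^(2/3) ≺ 9·n⁵ ≺ 6·n!.
The fastest-growing term 6·n! dominates as n → ∞; dropping its constant factor gives Θ(n!).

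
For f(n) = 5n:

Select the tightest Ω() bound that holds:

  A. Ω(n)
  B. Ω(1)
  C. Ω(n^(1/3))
A

f(n) = 5n is Ω(n).
All listed options are valid Big-Ω bounds (lower bounds),
but Ω(n) is the tightest (largest valid bound).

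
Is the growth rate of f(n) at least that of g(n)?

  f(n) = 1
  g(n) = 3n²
False

f(n) = 1 is O(1), and g(n) = 3n² is O(n²).
Since O(1) grows slower than O(n²), f(n) = Ω(g(n)) is false.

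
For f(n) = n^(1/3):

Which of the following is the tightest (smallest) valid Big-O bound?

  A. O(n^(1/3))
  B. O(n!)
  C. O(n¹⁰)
A

f(n) = n^(1/3) is O(n^(1/3)).
All listed options are valid Big-O bounds (upper bounds),
but O(n^(1/3)) is the tightest (smallest valid bound).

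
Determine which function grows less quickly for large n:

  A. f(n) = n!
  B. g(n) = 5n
B

f(n) = n! is O(n!), while g(n) = 5n is O(n).
Since O(n) grows slower than O(n!), g(n) is dominated.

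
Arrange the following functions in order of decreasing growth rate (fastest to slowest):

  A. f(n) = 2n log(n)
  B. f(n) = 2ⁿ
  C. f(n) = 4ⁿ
C > B > A

Comparing growth rates:
C = 4ⁿ is O(4ⁿ)
B = 2ⁿ is O(2ⁿ)
A = 2n log(n) is O(n log n)

Therefore, the order from fastest to slowest is: C > B > A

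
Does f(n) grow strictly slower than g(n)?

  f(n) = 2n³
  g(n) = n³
False

f(n) = 2n³ is O(n³), and g(n) = n³ is O(n³).
Since they have the same growth rate, f(n) = o(g(n)) is false.
(f = o(g) requires f to grow strictly slower, not equal.)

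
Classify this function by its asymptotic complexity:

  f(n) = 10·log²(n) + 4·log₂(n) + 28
O(log² n)

The dominant term in 10·log²(n) + 4·log₂(n) + 28 is 10·log²(n), which is Θ(log² n).
Lower-order terms (4·log₂(n), 28) are asymptotically negligible.
Constants are absorbed, so the tightest bound is O(log² n).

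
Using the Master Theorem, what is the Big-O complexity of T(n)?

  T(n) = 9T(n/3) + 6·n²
Θ(n² log n)

Master Theorem: a = 9, b = 3, f(n) = 6·n².
Compute the critical exponent d = log₃(9) = 2.
Compare f(n) = Θ(n²) against n^d:
  k = 2 = d, so f(n) = Θ(n^d) — Case 2.
  Work is balanced across levels: T(n) = Θ(n^d log n) = Θ(n² log n).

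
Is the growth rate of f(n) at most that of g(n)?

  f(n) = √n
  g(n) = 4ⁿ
True

f(n) = √n is O(√n), and g(n) = 4ⁿ is O(4ⁿ).
Since O(√n) ⊆ O(4ⁿ) (f grows no faster than g), f(n) = O(g(n)) is true.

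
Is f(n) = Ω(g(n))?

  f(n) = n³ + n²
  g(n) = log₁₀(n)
True

f(n) = n³ + n² is O(n³), and g(n) = log₁₀(n) is O(log n).
Since O(n³) grows at least as fast as O(log n), f(n) = Ω(g(n)) is true.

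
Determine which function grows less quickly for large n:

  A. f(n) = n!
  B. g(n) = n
B

f(n) = n! is O(n!), while g(n) = n is O(n).
Since O(n) grows slower than O(n!), g(n) is dominated.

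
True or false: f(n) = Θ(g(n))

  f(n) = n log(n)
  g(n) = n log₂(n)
True

f(n) = n log(n) and g(n) = n log₂(n) are both O(n log n).
Since they have the same asymptotic growth rate, f(n) = Θ(g(n)) is true.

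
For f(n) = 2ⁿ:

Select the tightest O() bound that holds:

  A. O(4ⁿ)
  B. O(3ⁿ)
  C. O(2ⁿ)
C

f(n) = 2ⁿ is O(2ⁿ).
All listed options are valid Big-O bounds (upper bounds),
but O(2ⁿ) is the tightest (smallest valid bound).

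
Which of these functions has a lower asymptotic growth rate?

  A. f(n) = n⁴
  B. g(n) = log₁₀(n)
B

f(n) = n⁴ is O(n⁴), while g(n) = log₁₀(n) is O(log n).
Since O(log n) grows slower than O(n⁴), g(n) is dominated.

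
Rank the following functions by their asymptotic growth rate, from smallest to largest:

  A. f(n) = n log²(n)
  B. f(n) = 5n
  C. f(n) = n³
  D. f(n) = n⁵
B < A < C < D

Comparing growth rates:
B = 5n is O(n)
A = n log²(n) is O(n log² n)
C = n³ is O(n³)
D = n⁵ is O(n⁵)

Therefore, the order from slowest to fastest is: B < A < C < D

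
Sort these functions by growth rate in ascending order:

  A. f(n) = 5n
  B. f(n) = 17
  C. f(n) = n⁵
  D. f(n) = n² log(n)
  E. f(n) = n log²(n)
B < A < E < D < C

Comparing growth rates:
B = 17 is O(1)
A = 5n is O(n)
E = n log²(n) is O(n log² n)
D = n² log(n) is O(n² log n)
C = n⁵ is O(n⁵)

Therefore, the order from slowest to fastest is: B < A < E < D < C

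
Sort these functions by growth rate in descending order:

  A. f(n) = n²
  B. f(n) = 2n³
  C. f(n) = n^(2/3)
B > A > C

Comparing growth rates:
B = 2n³ is O(n³)
A = n² is O(n²)
C = n^(2/3) is O(n^(2/3))

Therefore, the order from fastest to slowest is: B > A > C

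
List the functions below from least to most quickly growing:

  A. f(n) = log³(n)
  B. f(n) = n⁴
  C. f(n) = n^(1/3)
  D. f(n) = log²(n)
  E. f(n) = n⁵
D < A < C < B < E

Comparing growth rates:
D = log²(n) is O(log² n)
A = log³(n) is O(log³ n)
C = n^(1/3) is O(n^(1/3))
B = n⁴ is O(n⁴)
E = n⁵ is O(n⁵)

Therefore, the order from slowest to fastest is: D < A < C < B < E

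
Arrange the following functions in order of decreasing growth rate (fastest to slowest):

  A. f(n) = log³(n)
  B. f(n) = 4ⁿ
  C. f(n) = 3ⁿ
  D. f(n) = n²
B > C > D > A

Comparing growth rates:
B = 4ⁿ is O(4ⁿ)
C = 3ⁿ is O(3ⁿ)
D = n² is O(n²)
A = log³(n) is O(log³ n)

Therefore, the order from fastest to slowest is: B > C > D > A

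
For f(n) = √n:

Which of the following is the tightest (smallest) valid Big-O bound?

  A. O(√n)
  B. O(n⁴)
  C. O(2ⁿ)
A

f(n) = √n is O(√n).
All listed options are valid Big-O bounds (upper bounds),
but O(√n) is the tightest (smallest valid bound).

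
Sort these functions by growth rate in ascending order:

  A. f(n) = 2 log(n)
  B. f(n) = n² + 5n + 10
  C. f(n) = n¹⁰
A < B < C

Comparing growth rates:
A = 2 log(n) is O(log n)
B = n² + 5n + 10 is O(n²)
C = n¹⁰ is O(n¹⁰)

Therefore, the order from slowest to fastest is: A < B < C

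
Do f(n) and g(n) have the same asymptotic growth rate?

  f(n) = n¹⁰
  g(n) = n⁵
False

f(n) = n¹⁰ is O(n¹⁰), and g(n) = n⁵ is O(n⁵).
Since they have different growth rates, f(n) = Θ(g(n)) is false.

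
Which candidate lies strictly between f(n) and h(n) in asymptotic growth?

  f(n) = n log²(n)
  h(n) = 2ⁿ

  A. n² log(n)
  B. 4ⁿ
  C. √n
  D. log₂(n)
A

We need g(n) with n log²(n) = o(g(n)) and g(n) = o(2ⁿ), i.e. O(n log² n) ≺ g ≺ O(2ⁿ).
Check each option:
  A. n² log(n) — O(n² log n) is strictly between O(n log² n) and O(2ⁿ) ✓
  B. 4ⁿ — O(4ⁿ) does not grow strictly slower than h(n)
  C. √n — O(√n) does not grow strictly faster than f(n)
  D. log₂(n) — O(log n) does not grow strictly faster than f(n)

Only option A (n² log(n)) lies strictly between.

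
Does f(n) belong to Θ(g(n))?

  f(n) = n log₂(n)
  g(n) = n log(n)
True

f(n) = n log₂(n) and g(n) = n log(n) are both O(n log n).
Since they have the same asymptotic growth rate, f(n) = Θ(g(n)) is true.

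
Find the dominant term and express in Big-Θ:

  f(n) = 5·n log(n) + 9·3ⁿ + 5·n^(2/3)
Θ(3ⁿ)

Order the terms by growth rate: 5·n^(2/3) ≺ 5·n log(n) ≺ 9·3ⁿ.
The fastest-growing term 9·3ⁿ dominates as n → ∞; dropping its constant factor gives Θ(3ⁿ).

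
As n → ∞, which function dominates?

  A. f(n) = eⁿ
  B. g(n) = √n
A

f(n) = eⁿ is O(eⁿ), while g(n) = √n is O(√n).
Since O(eⁿ) grows faster than O(√n), f(n) dominates.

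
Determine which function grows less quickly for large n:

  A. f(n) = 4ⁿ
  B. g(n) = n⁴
B

f(n) = 4ⁿ is O(4ⁿ), while g(n) = n⁴ is O(n⁴).
Since O(n⁴) grows slower than O(4ⁿ), g(n) is dominated.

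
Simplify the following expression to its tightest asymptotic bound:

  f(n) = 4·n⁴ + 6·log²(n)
Θ(n⁴)

Order the terms by growth rate: 6·log²(n) ≺ 4·n⁴.
The fastest-growing term 4·n⁴ dominates as n → ∞; dropping its constant factor gives Θ(n⁴).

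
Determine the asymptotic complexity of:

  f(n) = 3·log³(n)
O(log³ n)

The dominant term in 3·log³(n) is 3·log³(n), which is Θ(log³ n).
Constants are absorbed, so the tightest bound is O(log³ n).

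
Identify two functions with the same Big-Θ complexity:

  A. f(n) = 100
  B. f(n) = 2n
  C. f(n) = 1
A and C

Examining each function:
  A. 100 is O(1)
  B. 2n is O(n)
  C. 1 is O(1)

Functions A and C both have the same complexity class.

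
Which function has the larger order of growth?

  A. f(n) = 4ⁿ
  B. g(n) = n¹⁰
A

f(n) = 4ⁿ is O(4ⁿ), while g(n) = n¹⁰ is O(n¹⁰).
Since O(4ⁿ) grows faster than O(n¹⁰), f(n) dominates.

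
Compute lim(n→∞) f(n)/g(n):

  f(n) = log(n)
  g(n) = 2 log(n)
1/2

Since log(n) and 2 log(n) have the same growth rate (O(log n)),
the ratio converges to a constant: 1/2.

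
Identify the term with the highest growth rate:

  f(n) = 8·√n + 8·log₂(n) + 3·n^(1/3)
8·√n

Looking at each term:
  - 8·√n is O(√n)
  - 8·log₂(n) is O(log n)
  - 3·n^(1/3) is O(n^(1/3))

The term 8·√n (O(√n)) grows fastest and dominates all others.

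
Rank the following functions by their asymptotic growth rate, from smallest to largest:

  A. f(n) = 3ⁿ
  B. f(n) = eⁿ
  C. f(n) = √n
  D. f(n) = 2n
C < D < B < A

Comparing growth rates:
C = √n is O(√n)
D = 2n is O(n)
B = eⁿ is O(eⁿ)
A = 3ⁿ is O(3ⁿ)

Therefore, the order from slowest to fastest is: C < D < B < A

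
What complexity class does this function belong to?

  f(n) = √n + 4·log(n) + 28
O(√n)

The dominant term in √n + 4·log(n) + 28 is √n, which is Θ(√n).
Lower-order terms (4·log(n), 28) are asymptotically negligible.
Constants are absorbed, so the tightest bound is O(√n).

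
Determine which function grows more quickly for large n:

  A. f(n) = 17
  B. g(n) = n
B

f(n) = 17 is O(1), while g(n) = n is O(n).
Since O(n) grows faster than O(1), g(n) dominates.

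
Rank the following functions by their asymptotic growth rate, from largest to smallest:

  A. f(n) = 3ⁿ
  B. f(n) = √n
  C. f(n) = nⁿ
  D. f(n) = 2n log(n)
C > A > D > B

Comparing growth rates:
C = nⁿ is O(nⁿ)
A = 3ⁿ is O(3ⁿ)
D = 2n log(n) is O(n log n)
B = √n is O(√n)

Therefore, the order from fastest to slowest is: C > A > D > B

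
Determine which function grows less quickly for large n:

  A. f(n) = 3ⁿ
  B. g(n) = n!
A

f(n) = 3ⁿ is O(3ⁿ), while g(n) = n! is O(n!).
Since O(3ⁿ) grows slower than O(n!), f(n) is dominated.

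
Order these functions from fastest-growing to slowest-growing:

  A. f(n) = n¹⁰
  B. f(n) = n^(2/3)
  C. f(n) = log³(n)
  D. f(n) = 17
A > B > C > D

Comparing growth rates:
A = n¹⁰ is O(n¹⁰)
B = n^(2/3) is O(n^(2/3))
C = log³(n) is O(log³ n)
D = 17 is O(1)

Therefore, the order from fastest to slowest is: A > B > C > D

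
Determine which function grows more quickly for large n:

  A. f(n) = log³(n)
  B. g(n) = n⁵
B

f(n) = log³(n) is O(log³ n), while g(n) = n⁵ is O(n⁵).
Since O(n⁵) grows faster than O(log³ n), g(n) dominates.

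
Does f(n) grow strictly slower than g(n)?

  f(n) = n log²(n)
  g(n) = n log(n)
False

f(n) = n log²(n) is O(n log² n), and g(n) = n log(n) is O(n log n).
Since O(n log² n) grows faster than or equal to O(n log n), f(n) = o(g(n)) is false.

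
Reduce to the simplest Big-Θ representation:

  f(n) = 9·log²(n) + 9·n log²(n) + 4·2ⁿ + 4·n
Θ(2ⁿ)

Order the terms by growth rate: 9·log²(n) ≺ 4·n ≺ 9·n log²(n) ≺ 4·2ⁿ.
The fastest-growing term 4·2ⁿ dominates as n → ∞; dropping its constant factor gives Θ(2ⁿ).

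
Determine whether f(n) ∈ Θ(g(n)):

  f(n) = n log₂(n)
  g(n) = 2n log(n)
True

f(n) = n log₂(n) and g(n) = 2n log(n) are both O(n log n).
Since they have the same asymptotic growth rate, f(n) = Θ(g(n)) is true.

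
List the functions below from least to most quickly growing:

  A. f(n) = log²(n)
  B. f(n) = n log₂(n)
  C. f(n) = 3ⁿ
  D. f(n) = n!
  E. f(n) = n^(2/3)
A < E < B < C < D

Comparing growth rates:
A = log²(n) is O(log² n)
E = n^(2/3) is O(n^(2/3))
B = n log₂(n) is O(n log n)
C = 3ⁿ is O(3ⁿ)
D = n! is O(n!)

Therefore, the order from slowest to fastest is: A < E < B < C < D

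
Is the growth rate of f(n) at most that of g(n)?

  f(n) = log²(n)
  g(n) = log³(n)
True

f(n) = log²(n) is O(log² n), and g(n) = log³(n) is O(log³ n).
Since O(log² n) ⊆ O(log³ n) (f grows no faster than g), f(n) = O(g(n)) is true.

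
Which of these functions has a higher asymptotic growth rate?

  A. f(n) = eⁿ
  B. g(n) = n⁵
A

f(n) = eⁿ is O(eⁿ), while g(n) = n⁵ is O(n⁵).
Since O(eⁿ) grows faster than O(n⁵), f(n) dominates.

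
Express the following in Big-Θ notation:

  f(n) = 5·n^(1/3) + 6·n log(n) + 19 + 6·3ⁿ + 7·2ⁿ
Θ(3ⁿ)

Order the terms by growth rate: 19 ≺ 5·n^(1/3) ≺ 6·n log(n) ≺ 7·2ⁿ ≺ 6·3ⁿ.
The fastest-growing term 6·3ⁿ dominates as n → ∞; dropping its constant factor gives Θ(3ⁿ).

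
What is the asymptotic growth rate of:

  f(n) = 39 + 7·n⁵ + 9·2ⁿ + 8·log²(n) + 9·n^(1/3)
Θ(2ⁿ)

Order the terms by growth rate: 39 ≺ 8·log²(n) ≺ 9·n^(1/3) ≺ 7·n⁵ ≺ 9·2ⁿ.
The fastest-growing term 9·2ⁿ dominates as n → ∞; dropping its constant factor gives Θ(2ⁿ).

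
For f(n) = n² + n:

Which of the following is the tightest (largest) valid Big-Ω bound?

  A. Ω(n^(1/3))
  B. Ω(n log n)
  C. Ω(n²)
C

f(n) = n² + n is Ω(n²).
All listed options are valid Big-Ω bounds (lower bounds),
but Ω(n²) is the tightest (largest valid bound).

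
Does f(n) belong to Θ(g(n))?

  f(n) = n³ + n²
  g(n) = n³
True

f(n) = n³ + n² and g(n) = n³ are both O(n³).
Since they have the same asymptotic growth rate, f(n) = Θ(g(n)) is true.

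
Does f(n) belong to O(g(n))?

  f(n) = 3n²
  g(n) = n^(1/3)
False

f(n) = 3n² is O(n²), and g(n) = n^(1/3) is O(n^(1/3)).
Since O(n²) grows faster than O(n^(1/3)), f(n) = O(g(n)) is false.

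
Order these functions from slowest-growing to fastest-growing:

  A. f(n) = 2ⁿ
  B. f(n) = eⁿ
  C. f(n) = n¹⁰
C < A < B

Comparing growth rates:
C = n¹⁰ is O(n¹⁰)
A = 2ⁿ is O(2ⁿ)
B = eⁿ is O(eⁿ)

Therefore, the order from slowest to fastest is: C < A < B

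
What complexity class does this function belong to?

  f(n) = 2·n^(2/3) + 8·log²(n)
O(n^(2/3))

The dominant term in 2·n^(2/3) + 8·log²(n) is 2·n^(2/3), which is Θ(n^(2/3)).
Lower-order terms (8·log²(n)) are asymptotically negligible.
Constants are absorbed, so the tightest bound is O(n^(2/3)).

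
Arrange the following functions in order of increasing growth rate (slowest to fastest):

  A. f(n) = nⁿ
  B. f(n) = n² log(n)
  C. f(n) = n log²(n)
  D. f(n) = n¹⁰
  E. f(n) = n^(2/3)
E < C < B < D < A

Comparing growth rates:
E = n^(2/3) is O(n^(2/3))
C = n log²(n) is O(n log² n)
B = n² log(n) is O(n² log n)
D = n¹⁰ is O(n¹⁰)
A = nⁿ is O(nⁿ)

Therefore, the order from slowest to fastest is: E < C < B < D < A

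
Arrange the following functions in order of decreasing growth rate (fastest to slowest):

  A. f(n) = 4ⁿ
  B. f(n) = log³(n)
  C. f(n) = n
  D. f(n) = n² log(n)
A > D > C > B

Comparing growth rates:
A = 4ⁿ is O(4ⁿ)
D = n² log(n) is O(n² log n)
C = n is O(n)
B = log³(n) is O(log³ n)

Therefore, the order from fastest to slowest is: A > D > C > B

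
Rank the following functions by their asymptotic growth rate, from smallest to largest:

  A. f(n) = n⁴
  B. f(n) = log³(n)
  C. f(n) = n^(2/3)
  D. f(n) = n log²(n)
B < C < D < A

Comparing growth rates:
B = log³(n) is O(log³ n)
C = n^(2/3) is O(n^(2/3))
D = n log²(n) is O(n log² n)
A = n⁴ is O(n⁴)

Therefore, the order from slowest to fastest is: B < C < D < A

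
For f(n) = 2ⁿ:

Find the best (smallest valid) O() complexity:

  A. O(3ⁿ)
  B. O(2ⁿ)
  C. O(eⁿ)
B

f(n) = 2ⁿ is O(2ⁿ).
All listed options are valid Big-O bounds (upper bounds),
but O(2ⁿ) is the tightest (smallest valid bound).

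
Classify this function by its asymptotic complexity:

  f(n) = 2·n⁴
O(n⁴)

The dominant term in 2·n⁴ is 2·n⁴, which is Θ(n⁴).
Constants are absorbed, so the tightest bound is O(n⁴).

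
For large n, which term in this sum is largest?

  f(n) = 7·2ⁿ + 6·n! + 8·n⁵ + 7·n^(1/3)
6·n!

Looking at each term:
  - 7·2ⁿ is O(2ⁿ)
  - 6·n! is O(n!)
  - 8·n⁵ is O(n⁵)
  - 7·n^(1/3) is O(n^(1/3))

The term 6·n! (O(n!)) grows fastest and dominates all others.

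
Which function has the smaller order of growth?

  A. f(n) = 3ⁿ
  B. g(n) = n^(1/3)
B

f(n) = 3ⁿ is O(3ⁿ), while g(n) = n^(1/3) is O(n^(1/3)).
Since O(n^(1/3)) grows slower than O(3ⁿ), g(n) is dominated.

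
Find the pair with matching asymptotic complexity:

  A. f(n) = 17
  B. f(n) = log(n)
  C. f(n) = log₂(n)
B and C

Examining each function:
  A. 17 is O(1)
  B. log(n) is O(log n)
  C. log₂(n) is O(log n)

Functions B and C both have the same complexity class.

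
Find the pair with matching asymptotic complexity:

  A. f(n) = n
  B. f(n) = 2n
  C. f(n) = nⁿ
A and B

Examining each function:
  A. n is O(n)
  B. 2n is O(n)
  C. nⁿ is O(nⁿ)

Functions A and B both have the same complexity class.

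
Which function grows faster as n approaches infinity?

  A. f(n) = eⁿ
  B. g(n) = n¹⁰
A

f(n) = eⁿ is O(eⁿ), while g(n) = n¹⁰ is O(n¹⁰).
Since O(eⁿ) grows faster than O(n¹⁰), f(n) dominates.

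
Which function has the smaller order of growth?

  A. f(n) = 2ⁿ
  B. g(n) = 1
B

f(n) = 2ⁿ is O(2ⁿ), while g(n) = 1 is O(1).
Since O(1) grows slower than O(2ⁿ), g(n) is dominated.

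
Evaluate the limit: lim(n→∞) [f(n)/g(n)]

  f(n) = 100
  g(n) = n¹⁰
0

Since 100 (O(1)) grows slower than n¹⁰ (O(n¹⁰)),
the ratio f(n)/g(n) → 0 as n → ∞.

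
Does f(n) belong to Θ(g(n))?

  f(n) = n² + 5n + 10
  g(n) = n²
True

f(n) = n² + 5n + 10 and g(n) = n² are both O(n²).
Since they have the same asymptotic growth rate, f(n) = Θ(g(n)) is true.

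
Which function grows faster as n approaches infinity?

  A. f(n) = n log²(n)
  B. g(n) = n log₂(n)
A

f(n) = n log²(n) is O(n log² n), while g(n) = n log₂(n) is O(n log n).
Since O(n log² n) grows faster than O(n log n), f(n) dominates.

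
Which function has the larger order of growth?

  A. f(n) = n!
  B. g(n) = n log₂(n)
A

f(n) = n! is O(n!), while g(n) = n log₂(n) is O(n log n).
Since O(n!) grows faster than O(n log n), f(n) dominates.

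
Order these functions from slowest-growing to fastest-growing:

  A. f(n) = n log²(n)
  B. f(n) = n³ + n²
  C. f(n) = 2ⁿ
A < B < C

Comparing growth rates:
A = n log²(n) is O(n log² n)
B = n³ + n² is O(n³)
C = 2ⁿ is O(2ⁿ)

Therefore, the order from slowest to fastest is: A < B < C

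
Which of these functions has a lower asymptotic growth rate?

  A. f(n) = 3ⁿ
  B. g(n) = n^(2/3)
B

f(n) = 3ⁿ is O(3ⁿ), while g(n) = n^(2/3) is O(n^(2/3)).
Since O(n^(2/3)) grows slower than O(3ⁿ), g(n) is dominated.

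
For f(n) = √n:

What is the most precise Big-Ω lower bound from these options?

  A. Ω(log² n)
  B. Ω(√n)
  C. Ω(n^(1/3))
B

f(n) = √n is Ω(√n).
All listed options are valid Big-Ω bounds (lower bounds),
but Ω(√n) is the tightest (largest valid bound).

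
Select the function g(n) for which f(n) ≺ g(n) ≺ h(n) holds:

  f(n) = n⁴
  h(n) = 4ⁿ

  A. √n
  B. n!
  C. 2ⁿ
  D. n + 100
C

We need g(n) with n⁴ = o(g(n)) and g(n) = o(4ⁿ), i.e. O(n⁴) ≺ g ≺ O(4ⁿ).
Check each option:
  A. √n — O(√n) does not grow strictly faster than f(n)
  B. n! — O(n!) does not grow strictly slower than h(n)
  C. 2ⁿ — O(2ⁿ) is strictly between O(n⁴) and O(4ⁿ) ✓
  D. n + 100 — O(n) does not grow strictly faster than f(n)

Only option C (2ⁿ) lies strictly between.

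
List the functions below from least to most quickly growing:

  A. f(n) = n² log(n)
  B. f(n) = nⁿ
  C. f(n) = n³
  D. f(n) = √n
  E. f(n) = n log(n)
D < E < A < C < B

Comparing growth rates:
D = √n is O(√n)
E = n log(n) is O(n log n)
A = n² log(n) is O(n² log n)
C = n³ is O(n³)
B = nⁿ is O(nⁿ)

Therefore, the order from slowest to fastest is: D < E < A < C < B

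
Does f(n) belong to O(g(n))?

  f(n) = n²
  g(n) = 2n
False

f(n) = n² is O(n²), and g(n) = 2n is O(n).
Since O(n²) grows faster than O(n), f(n) = O(g(n)) is false.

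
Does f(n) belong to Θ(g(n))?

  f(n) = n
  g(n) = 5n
True

f(n) = n and g(n) = 5n are both O(n).
Since they have the same asymptotic growth rate, f(n) = Θ(g(n)) is true.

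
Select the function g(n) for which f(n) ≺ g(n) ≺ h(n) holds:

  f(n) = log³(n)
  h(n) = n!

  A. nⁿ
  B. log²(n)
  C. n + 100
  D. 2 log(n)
C

We need g(n) with log³(n) = o(g(n)) and g(n) = o(n!), i.e. O(log³ n) ≺ g ≺ O(n!).
Check each option:
  A. nⁿ — O(nⁿ) does not grow strictly slower than h(n)
  B. log²(n) — O(log² n) does not grow strictly faster than f(n)
  C. n + 100 — O(n) is strictly between O(log³ n) and O(n!) ✓
  D. 2 log(n) — O(log n) does not grow strictly faster than f(n)

Only option C (n + 100) lies strictly between.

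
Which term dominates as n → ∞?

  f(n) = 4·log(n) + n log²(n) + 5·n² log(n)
5·n² log(n)

Looking at each term:
  - 4·log(n) is O(log n)
  - n log²(n) is O(n log² n)
  - 5·n² log(n) is O(n² log n)

The term 5·n² log(n) (O(n² log n)) grows fastest and dominates all others.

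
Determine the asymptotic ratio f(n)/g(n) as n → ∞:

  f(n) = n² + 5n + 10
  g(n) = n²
1

Since n² + 5n + 10 and n² have the same growth rate (O(n²)),
the ratio converges to a constant: 1.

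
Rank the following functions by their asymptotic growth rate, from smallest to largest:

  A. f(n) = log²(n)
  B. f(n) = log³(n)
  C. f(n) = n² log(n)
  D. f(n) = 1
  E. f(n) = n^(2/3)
D < A < B < E < C

Comparing growth rates:
D = 1 is O(1)
A = log²(n) is O(log² n)
B = log³(n) is O(log³ n)
E = n^(2/3) is O(n^(2/3))
C = n² log(n) is O(n² log n)

Therefore, the order from slowest to fastest is: D < A < B < E < C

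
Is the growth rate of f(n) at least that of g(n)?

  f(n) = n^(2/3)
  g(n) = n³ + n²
False

f(n) = n^(2/3) is O(n^(2/3)), and g(n) = n³ + n² is O(n³).
Since O(n^(2/3)) grows slower than O(n³), f(n) = Ω(g(n)) is false.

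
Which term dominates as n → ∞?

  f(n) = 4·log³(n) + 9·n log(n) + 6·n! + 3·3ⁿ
6·n!

Looking at each term:
  - 4·log³(n) is O(log³ n)
  - 9·n log(n) is O(n log n)
  - 6·n! is O(n!)
  - 3·3ⁿ is O(3ⁿ)

The term 6·n! (O(n!)) grows fastest and dominates all others.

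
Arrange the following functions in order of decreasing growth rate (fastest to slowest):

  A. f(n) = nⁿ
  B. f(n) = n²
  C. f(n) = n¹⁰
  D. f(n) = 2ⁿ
A > D > C > B

Comparing growth rates:
A = nⁿ is O(nⁿ)
D = 2ⁿ is O(2ⁿ)
C = n¹⁰ is O(n¹⁰)
B = n² is O(n²)

Therefore, the order from fastest to slowest is: A > D > C > B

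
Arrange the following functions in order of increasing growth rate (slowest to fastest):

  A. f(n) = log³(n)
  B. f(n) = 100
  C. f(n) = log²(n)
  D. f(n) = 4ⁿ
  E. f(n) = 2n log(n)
B < C < A < E < D

Comparing growth rates:
B = 100 is O(1)
C = log²(n) is O(log² n)
A = log³(n) is O(log³ n)
E = 2n log(n) is O(n log n)
D = 4ⁿ is O(4ⁿ)

Therefore, the order from slowest to fastest is: B < C < A < E < D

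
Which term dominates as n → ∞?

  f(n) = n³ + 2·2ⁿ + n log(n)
2·2ⁿ

Looking at each term:
  - n³ is O(n³)
  - 2·2ⁿ is O(2ⁿ)
  - n log(n) is O(n log n)

The term 2·2ⁿ (O(2ⁿ)) grows fastest and dominates all others.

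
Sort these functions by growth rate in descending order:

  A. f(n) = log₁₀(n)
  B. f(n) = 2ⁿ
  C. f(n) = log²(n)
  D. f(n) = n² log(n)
B > D > C > A

Comparing growth rates:
B = 2ⁿ is O(2ⁿ)
D = n² log(n) is O(n² log n)
C = log²(n) is O(log² n)
A = log₁₀(n) is O(log n)

Therefore, the order from fastest to slowest is: B > D > C > A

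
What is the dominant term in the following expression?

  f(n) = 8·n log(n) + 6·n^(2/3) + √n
8·n log(n)

Looking at each term:
  - 8·n log(n) is O(n log n)
  - 6·n^(2/3) is O(n^(2/3))
  - √n is O(√n)

The term 8·n log(n) (O(n log n)) grows fastest and dominates all others.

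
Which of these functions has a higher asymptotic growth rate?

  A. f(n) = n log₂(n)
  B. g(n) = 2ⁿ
B

f(n) = n log₂(n) is O(n log n), while g(n) = 2ⁿ is O(2ⁿ).
Since O(2ⁿ) grows faster than O(n log n), g(n) dominates.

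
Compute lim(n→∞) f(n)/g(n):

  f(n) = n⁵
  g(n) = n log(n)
∞

Since n⁵ (O(n⁵)) grows faster than n log(n) (O(n log n)),
the ratio f(n)/g(n) → ∞ as n → ∞.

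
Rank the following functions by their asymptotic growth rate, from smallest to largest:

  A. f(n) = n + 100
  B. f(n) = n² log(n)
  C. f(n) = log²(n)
C < A < B

Comparing growth rates:
C = log²(n) is O(log² n)
A = n + 100 is O(n)
B = n² log(n) is O(n² log n)

Therefore, the order from slowest to fastest is: C < A < B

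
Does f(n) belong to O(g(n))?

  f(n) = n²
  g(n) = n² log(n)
True

f(n) = n² is O(n²), and g(n) = n² log(n) is O(n² log n).
Since O(n²) ⊆ O(n² log n) (f grows no faster than g), f(n) = O(g(n)) is true.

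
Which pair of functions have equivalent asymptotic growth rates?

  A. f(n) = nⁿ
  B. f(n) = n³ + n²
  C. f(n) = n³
B and C

Examining each function:
  A. nⁿ is O(nⁿ)
  B. n³ + n² is O(n³)
  C. n³ is O(n³)

Functions B and C both have the same complexity class.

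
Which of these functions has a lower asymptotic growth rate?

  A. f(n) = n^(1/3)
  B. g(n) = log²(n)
B

f(n) = n^(1/3) is O(n^(1/3)), while g(n) = log²(n) is O(log² n).
Since O(log² n) grows slower than O(n^(1/3)), g(n) is dominated.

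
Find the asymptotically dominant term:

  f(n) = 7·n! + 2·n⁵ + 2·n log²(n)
7·n!

Looking at each term:
  - 7·n! is O(n!)
  - 2·n⁵ is O(n⁵)
  - 2·n log²(n) is O(n log² n)

The term 7·n! (O(n!)) grows fastest and dominates all others.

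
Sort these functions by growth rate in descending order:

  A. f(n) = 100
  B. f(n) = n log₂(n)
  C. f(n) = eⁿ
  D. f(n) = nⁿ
D > C > B > A

Comparing growth rates:
D = nⁿ is O(nⁿ)
C = eⁿ is O(eⁿ)
B = n log₂(n) is O(n log n)
A = 100 is O(1)

Therefore, the order from fastest to slowest is: D > C > B > A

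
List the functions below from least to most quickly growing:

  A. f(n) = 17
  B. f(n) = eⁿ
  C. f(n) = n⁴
A < C < B

Comparing growth rates:
A = 17 is O(1)
C = n⁴ is O(n⁴)
B = eⁿ is O(eⁿ)

Therefore, the order from slowest to fastest is: A < C < B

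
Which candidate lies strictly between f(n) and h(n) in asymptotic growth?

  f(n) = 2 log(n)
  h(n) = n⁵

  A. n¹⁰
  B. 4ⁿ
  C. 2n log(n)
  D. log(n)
C

We need g(n) with 2 log(n) = o(g(n)) and g(n) = o(n⁵), i.e. O(log n) ≺ g ≺ O(n⁵).
Check each option:
  A. n¹⁰ — O(n¹⁰) does not grow strictly slower than h(n)
  B. 4ⁿ — O(4ⁿ) does not grow strictly slower than h(n)
  C. 2n log(n) — O(n log n) is strictly between O(log n) and O(n⁵) ✓
  D. log(n) — O(log n) does not grow strictly faster than f(n)

Only option C (2n log(n)) lies strictly between.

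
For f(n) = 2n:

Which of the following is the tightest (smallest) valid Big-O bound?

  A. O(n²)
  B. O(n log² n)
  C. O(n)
C

f(n) = 2n is O(n).
All listed options are valid Big-O bounds (upper bounds),
but O(n) is the tightest (smallest valid bound).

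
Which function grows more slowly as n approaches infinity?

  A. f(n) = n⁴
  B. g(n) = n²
B

f(n) = n⁴ is O(n⁴), while g(n) = n² is O(n²).
Since O(n²) grows slower than O(n⁴), g(n) is dominated.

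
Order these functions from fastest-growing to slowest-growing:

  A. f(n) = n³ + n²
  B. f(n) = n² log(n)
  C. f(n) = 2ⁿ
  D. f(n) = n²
C > A > B > D

Comparing growth rates:
C = 2ⁿ is O(2ⁿ)
A = n³ + n² is O(n³)
B = n² log(n) is O(n² log n)
D = n² is O(n²)

Therefore, the order from fastest to slowest is: C > A > B > D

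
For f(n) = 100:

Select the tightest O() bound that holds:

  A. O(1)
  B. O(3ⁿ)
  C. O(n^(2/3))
A

f(n) = 100 is O(1).
All listed options are valid Big-O bounds (upper bounds),
but O(1) is the tightest (smallest valid bound).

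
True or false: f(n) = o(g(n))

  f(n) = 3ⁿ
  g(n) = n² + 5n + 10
False

f(n) = 3ⁿ is O(3ⁿ), and g(n) = n² + 5n + 10 is O(n²).
Since O(3ⁿ) grows faster than or equal to O(n²), f(n) = o(g(n)) is false.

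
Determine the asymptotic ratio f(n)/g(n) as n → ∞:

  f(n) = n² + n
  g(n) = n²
1

Since n² + n and n² have the same growth rate (O(n²)),
the ratio converges to a constant: 1.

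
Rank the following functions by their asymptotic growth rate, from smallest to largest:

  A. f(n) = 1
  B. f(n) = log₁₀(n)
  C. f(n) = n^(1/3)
A < B < C

Comparing growth rates:
A = 1 is O(1)
B = log₁₀(n) is O(log n)
C = n^(1/3) is O(n^(1/3))

Therefore, the order from slowest to fastest is: A < B < C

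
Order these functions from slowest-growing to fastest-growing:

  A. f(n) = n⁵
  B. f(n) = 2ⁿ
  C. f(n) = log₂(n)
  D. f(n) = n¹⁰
C < A < D < B

Comparing growth rates:
C = log₂(n) is O(log n)
A = n⁵ is O(n⁵)
D = n¹⁰ is O(n¹⁰)
B = 2ⁿ is O(2ⁿ)

Therefore, the order from slowest to fastest is: C < A < D < B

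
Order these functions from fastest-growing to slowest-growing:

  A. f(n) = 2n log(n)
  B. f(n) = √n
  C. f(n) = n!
C > A > B

Comparing growth rates:
C = n! is O(n!)
A = 2n log(n) is O(n log n)
B = √n is O(√n)

Therefore, the order from fastest to slowest is: C > A > B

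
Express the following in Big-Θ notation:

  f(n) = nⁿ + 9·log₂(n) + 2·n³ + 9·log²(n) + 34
Θ(nⁿ)

Order the terms by growth rate: 34 ≺ 9·log₂(n) ≺ 9·log²(n) ≺ 2·n³ ≺ nⁿ.
The fastest-growing term nⁿ dominates as n → ∞; dropping its constant factor gives Θ(nⁿ).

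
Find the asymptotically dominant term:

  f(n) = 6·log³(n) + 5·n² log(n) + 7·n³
7·n³

Looking at each term:
  - 6·log³(n) is O(log³ n)
  - 5·n² log(n) is O(n² log n)
  - 7·n³ is O(n³)

The term 7·n³ (O(n³)) grows fastest and dominates all others.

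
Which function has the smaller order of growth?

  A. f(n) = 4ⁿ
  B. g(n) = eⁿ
B

f(n) = 4ⁿ is O(4ⁿ), while g(n) = eⁿ is O(eⁿ).
Since O(eⁿ) grows slower than O(4ⁿ), g(n) is dominated.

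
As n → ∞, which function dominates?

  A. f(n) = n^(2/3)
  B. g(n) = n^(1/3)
A

f(n) = n^(2/3) is O(n^(2/3)), while g(n) = n^(1/3) is O(n^(1/3)).
Since O(n^(2/3)) grows faster than O(n^(1/3)), f(n) dominates.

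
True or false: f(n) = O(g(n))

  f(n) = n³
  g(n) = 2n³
True

f(n) = n³ and g(n) = 2n³ are both O(n³).
Big-O permits equal growth rates (f ≤ c·g for some c), so f(n) = O(g(n)) is true.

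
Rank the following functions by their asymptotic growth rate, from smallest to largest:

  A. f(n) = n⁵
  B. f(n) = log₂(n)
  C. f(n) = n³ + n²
B < C < A

Comparing growth rates:
B = log₂(n) is O(log n)
C = n³ + n² is O(n³)
A = n⁵ is O(n⁵)

Therefore, the order from slowest to fastest is: B < C < A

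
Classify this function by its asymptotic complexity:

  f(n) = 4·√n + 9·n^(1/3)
O(√n)

The dominant term in 4·√n + 9·n^(1/3) is 4·√n, which is Θ(√n).
Lower-order terms (9·n^(1/3)) are asymptotically negligible.
Constants are absorbed, so the tightest bound is O(√n).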